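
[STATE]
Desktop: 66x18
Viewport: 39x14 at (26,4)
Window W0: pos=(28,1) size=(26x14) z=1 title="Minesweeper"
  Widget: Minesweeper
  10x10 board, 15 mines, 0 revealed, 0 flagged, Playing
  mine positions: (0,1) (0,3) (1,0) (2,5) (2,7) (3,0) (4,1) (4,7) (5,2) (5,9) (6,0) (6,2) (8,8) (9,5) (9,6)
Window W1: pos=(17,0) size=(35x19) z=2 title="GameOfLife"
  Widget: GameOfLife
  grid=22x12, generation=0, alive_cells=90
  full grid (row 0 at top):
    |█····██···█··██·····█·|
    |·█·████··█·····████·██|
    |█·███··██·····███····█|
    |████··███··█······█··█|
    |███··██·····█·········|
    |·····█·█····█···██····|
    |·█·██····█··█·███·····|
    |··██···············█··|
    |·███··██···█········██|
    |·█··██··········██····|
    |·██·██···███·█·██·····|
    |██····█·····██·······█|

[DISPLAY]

··█··██·····█·           ┃ ┃           
·█·····████·██           ┃ ┃           
█·····███····█           ┃ ┃           
█··█······█··█           ┃ ┃           
····█·········           ┃ ┃           
····█···██····           ┃ ┃           
·█··█·███·····           ┃ ┃           
···········█··           ┃ ┃           
···█········██           ┃ ┃           
········██····           ┃ ┃           
·███·█·██·····           ┃━┛           
····██·······█           ┃             
                         ┃             
                         ┃             


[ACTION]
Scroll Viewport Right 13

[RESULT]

·█··██·····█·           ┃ ┃            
█·····████·██           ┃ ┃            
·····███····█           ┃ ┃            
··█······█··█           ┃ ┃            
···█·········           ┃ ┃            
···█···██····           ┃ ┃            
█··█·███·····           ┃ ┃            
··········█··           ┃ ┃            
··█········██           ┃ ┃            
·······██····           ┃ ┃            
███·█·██·····           ┃━┛            
···██·······█           ┃              
                        ┃              
                        ┃              


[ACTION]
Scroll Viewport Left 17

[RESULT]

       ┃█····██···█··██·····█·         
       ┃·█·████··█·····████·██         
       ┃█·███··██·····███····█         
       ┃████··███··█······█··█         
       ┃███··██·····█·········         
       ┃·····█·█····█···██····         
       ┃·█·██····█··█·███·····         
       ┃··██···············█··         
       ┃·███··██···█········██         
       ┃·█··██··········██····         
       ┃·██·██···███·█·██·····         
       ┃██····█·····██·······█         
       ┃                               
       ┃                               


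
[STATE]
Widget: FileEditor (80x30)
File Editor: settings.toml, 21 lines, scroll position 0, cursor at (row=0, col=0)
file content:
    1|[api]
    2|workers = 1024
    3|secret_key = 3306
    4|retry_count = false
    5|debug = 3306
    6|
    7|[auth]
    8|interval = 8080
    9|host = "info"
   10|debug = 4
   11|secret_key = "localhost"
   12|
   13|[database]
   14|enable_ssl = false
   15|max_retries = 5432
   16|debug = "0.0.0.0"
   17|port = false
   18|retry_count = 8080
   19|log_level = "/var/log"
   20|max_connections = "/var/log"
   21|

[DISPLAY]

█api]                                                                          ▲
workers = 1024                                                                 █
secret_key = 3306                                                              ░
retry_count = false                                                            ░
debug = 3306                                                                   ░
                                                                               ░
[auth]                                                                         ░
interval = 8080                                                                ░
host = "info"                                                                  ░
debug = 4                                                                      ░
secret_key = "localhost"                                                       ░
                                                                               ░
[database]                                                                     ░
enable_ssl = false                                                             ░
max_retries = 5432                                                             ░
debug = "0.0.0.0"                                                              ░
port = false                                                                   ░
retry_count = 8080                                                             ░
log_level = "/var/log"                                                         ░
max_connections = "/var/log"                                                   ░
                                                                               ░
                                                                               ░
                                                                               ░
                                                                               ░
                                                                               ░
                                                                               ░
                                                                               ░
                                                                               ░
                                                                               ░
                                                                               ▼


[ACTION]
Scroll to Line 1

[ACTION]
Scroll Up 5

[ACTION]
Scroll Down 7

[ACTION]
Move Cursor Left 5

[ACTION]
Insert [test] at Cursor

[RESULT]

test█api]                                                                      ▲
workers = 1024                                                                 █
secret_key = 3306                                                              ░
retry_count = false                                                            ░
debug = 3306                                                                   ░
                                                                               ░
[auth]                                                                         ░
interval = 8080                                                                ░
host = "info"                                                                  ░
debug = 4                                                                      ░
secret_key = "localhost"                                                       ░
                                                                               ░
[database]                                                                     ░
enable_ssl = false                                                             ░
max_retries = 5432                                                             ░
debug = "0.0.0.0"                                                              ░
port = false                                                                   ░
retry_count = 8080                                                             ░
log_level = "/var/log"                                                         ░
max_connections = "/var/log"                                                   ░
                                                                               ░
                                                                               ░
                                                                               ░
                                                                               ░
                                                                               ░
                                                                               ░
                                                                               ░
                                                                               ░
                                                                               ░
                                                                               ▼


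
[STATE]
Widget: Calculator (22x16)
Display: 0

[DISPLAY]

                     0
┌───┬───┬───┬───┐     
│ 7 │ 8 │ 9 │ ÷ │     
├───┼───┼───┼───┤     
│ 4 │ 5 │ 6 │ × │     
├───┼───┼───┼───┤     
│ 1 │ 2 │ 3 │ - │     
├───┼───┼───┼───┤     
│ 0 │ . │ = │ + │     
├───┼───┼───┼───┤     
│ C │ MC│ MR│ M+│     
└───┴───┴───┴───┘     
                      
                      
                      
                      


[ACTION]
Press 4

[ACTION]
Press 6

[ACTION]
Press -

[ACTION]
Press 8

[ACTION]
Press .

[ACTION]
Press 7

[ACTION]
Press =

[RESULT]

                  37.3
┌───┬───┬───┬───┐     
│ 7 │ 8 │ 9 │ ÷ │     
├───┼───┼───┼───┤     
│ 4 │ 5 │ 6 │ × │     
├───┼───┼───┼───┤     
│ 1 │ 2 │ 3 │ - │     
├───┼───┼───┼───┤     
│ 0 │ . │ = │ + │     
├───┼───┼───┼───┤     
│ C │ MC│ MR│ M+│     
└───┴───┴───┴───┘     
                      
                      
                      
                      


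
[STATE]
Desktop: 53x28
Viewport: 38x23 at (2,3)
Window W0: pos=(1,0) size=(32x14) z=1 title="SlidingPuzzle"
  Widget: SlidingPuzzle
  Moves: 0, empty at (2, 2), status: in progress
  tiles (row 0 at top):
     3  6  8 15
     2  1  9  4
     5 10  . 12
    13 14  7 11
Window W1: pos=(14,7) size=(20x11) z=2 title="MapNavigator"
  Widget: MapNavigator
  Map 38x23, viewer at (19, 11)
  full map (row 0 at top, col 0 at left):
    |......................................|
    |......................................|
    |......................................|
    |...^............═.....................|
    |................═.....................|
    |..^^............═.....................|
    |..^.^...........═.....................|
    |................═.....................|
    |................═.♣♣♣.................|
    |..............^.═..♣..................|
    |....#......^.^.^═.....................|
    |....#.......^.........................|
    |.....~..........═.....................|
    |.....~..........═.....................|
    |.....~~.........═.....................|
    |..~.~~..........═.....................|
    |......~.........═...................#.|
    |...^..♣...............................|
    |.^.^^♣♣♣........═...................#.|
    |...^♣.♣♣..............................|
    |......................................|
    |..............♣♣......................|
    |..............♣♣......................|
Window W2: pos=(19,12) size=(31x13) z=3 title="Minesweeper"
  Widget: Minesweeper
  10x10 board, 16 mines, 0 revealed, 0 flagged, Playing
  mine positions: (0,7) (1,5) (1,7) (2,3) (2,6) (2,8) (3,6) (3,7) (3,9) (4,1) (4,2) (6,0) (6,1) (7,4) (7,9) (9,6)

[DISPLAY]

┌────┬────┬────┬────┐         ┃       
│  3 │  6 │  8 │ 15 │         ┃       
├────┼────┼────┼────┤         ┃       
│  2 │  1 │  9 │  4 │         ┃       
├────┼────┼─┏━━━━━━━━━━━━━━━━━━┓      
│  5 │ 10 │ ┃ MapNavigator     ┃      
├────┼────┼─┠──────────────────┨      
│ 13 │ 14 │ ┃......═.♣♣♣.......┃      
└────┴────┴─┃....^.═..♣........┃      
Moves: 0    ┃.^.^┏━━━━━━━━━━━━━━━━━━━━
━━━━━━━━━━━━┃..^.┃ Minesweeper        
            ┃....┠────────────────────
            ┃....┃■■■■■■■■■■          
            ┃....┃■■■■■■■■■■          
            ┗━━━━┃■■■■■■■■■■          
                 ┃■■■■■■■■■■          
                 ┃■■■■■■■■■■          
                 ┃■■■■■■■■■■          
                 ┃■■■■■■■■■■          
                 ┃■■■■■■■■■■          
                 ┃■■■■■■■■■■          
                 ┗━━━━━━━━━━━━━━━━━━━━
                                      


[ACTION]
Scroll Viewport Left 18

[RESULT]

 ┃┌────┬────┬────┬────┐         ┃     
 ┃│  3 │  6 │  8 │ 15 │         ┃     
 ┃├────┼────┼────┼────┤         ┃     
 ┃│  2 │  1 │  9 │  4 │         ┃     
 ┃├────┼────┼─┏━━━━━━━━━━━━━━━━━━┓    
 ┃│  5 │ 10 │ ┃ MapNavigator     ┃    
 ┃├────┼────┼─┠──────────────────┨    
 ┃│ 13 │ 14 │ ┃......═.♣♣♣.......┃    
 ┃└────┴────┴─┃....^.═..♣........┃    
 ┃Moves: 0    ┃.^.^┏━━━━━━━━━━━━━━━━━━
 ┗━━━━━━━━━━━━┃..^.┃ Minesweeper      
              ┃....┠──────────────────
              ┃....┃■■■■■■■■■■        
              ┃....┃■■■■■■■■■■        
              ┗━━━━┃■■■■■■■■■■        
                   ┃■■■■■■■■■■        
                   ┃■■■■■■■■■■        
                   ┃■■■■■■■■■■        
                   ┃■■■■■■■■■■        
                   ┃■■■■■■■■■■        
                   ┃■■■■■■■■■■        
                   ┗━━━━━━━━━━━━━━━━━━
                                      


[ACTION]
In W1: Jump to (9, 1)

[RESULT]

 ┃┌────┬────┬────┬────┐         ┃     
 ┃│  3 │  6 │  8 │ 15 │         ┃     
 ┃├────┼────┼────┼────┤         ┃     
 ┃│  2 │  1 │  9 │  4 │         ┃     
 ┃├────┼────┼─┏━━━━━━━━━━━━━━━━━━┓    
 ┃│  5 │ 10 │ ┃ MapNavigator     ┃    
 ┃├────┼────┼─┠──────────────────┨    
 ┃│ 13 │ 14 │ ┃                  ┃    
 ┃└────┴────┴─┃                  ┃    
 ┃Moves: 0    ┃....┏━━━━━━━━━━━━━━━━━━
 ┗━━━━━━━━━━━━┃....┃ Minesweeper      
              ┃....┠──────────────────
              ┃...^┃■■■■■■■■■■        
              ┃....┃■■■■■■■■■■        
              ┗━━━━┃■■■■■■■■■■        
                   ┃■■■■■■■■■■        
                   ┃■■■■■■■■■■        
                   ┃■■■■■■■■■■        
                   ┃■■■■■■■■■■        
                   ┃■■■■■■■■■■        
                   ┃■■■■■■■■■■        
                   ┗━━━━━━━━━━━━━━━━━━
                                      


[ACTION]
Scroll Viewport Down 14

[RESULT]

 ┃├────┼────┼────┼────┤         ┃     
 ┃│  2 │  1 │  9 │  4 │         ┃     
 ┃├────┼────┼─┏━━━━━━━━━━━━━━━━━━┓    
 ┃│  5 │ 10 │ ┃ MapNavigator     ┃    
 ┃├────┼────┼─┠──────────────────┨    
 ┃│ 13 │ 14 │ ┃                  ┃    
 ┃└────┴────┴─┃                  ┃    
 ┃Moves: 0    ┃....┏━━━━━━━━━━━━━━━━━━
 ┗━━━━━━━━━━━━┃....┃ Minesweeper      
              ┃....┠──────────────────
              ┃...^┃■■■■■■■■■■        
              ┃....┃■■■■■■■■■■        
              ┗━━━━┃■■■■■■■■■■        
                   ┃■■■■■■■■■■        
                   ┃■■■■■■■■■■        
                   ┃■■■■■■■■■■        
                   ┃■■■■■■■■■■        
                   ┃■■■■■■■■■■        
                   ┃■■■■■■■■■■        
                   ┗━━━━━━━━━━━━━━━━━━
                                      
                                      
                                      


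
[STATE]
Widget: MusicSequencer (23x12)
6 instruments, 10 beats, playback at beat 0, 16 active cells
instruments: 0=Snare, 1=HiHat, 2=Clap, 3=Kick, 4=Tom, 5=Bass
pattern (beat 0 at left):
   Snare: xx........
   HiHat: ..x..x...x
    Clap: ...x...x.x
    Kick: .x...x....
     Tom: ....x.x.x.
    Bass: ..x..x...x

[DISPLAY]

      ▼123456789       
 Snare██········       
 HiHat··█··█···█       
  Clap···█···█·█       
  Kick·█···█····       
   Tom····█·█·█·       
  Bass··█··█···█       
                       
                       
                       
                       
                       


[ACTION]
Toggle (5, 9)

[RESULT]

      ▼123456789       
 Snare██········       
 HiHat··█··█···█       
  Clap···█···█·█       
  Kick·█···█····       
   Tom····█·█·█·       
  Bass··█··█····       
                       
                       
                       
                       
                       


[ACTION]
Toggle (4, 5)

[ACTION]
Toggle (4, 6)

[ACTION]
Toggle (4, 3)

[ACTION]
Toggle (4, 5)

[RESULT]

      ▼123456789       
 Snare██········       
 HiHat··█··█···█       
  Clap···█···█·█       
  Kick·█···█····       
   Tom···██···█·       
  Bass··█··█····       
                       
                       
                       
                       
                       


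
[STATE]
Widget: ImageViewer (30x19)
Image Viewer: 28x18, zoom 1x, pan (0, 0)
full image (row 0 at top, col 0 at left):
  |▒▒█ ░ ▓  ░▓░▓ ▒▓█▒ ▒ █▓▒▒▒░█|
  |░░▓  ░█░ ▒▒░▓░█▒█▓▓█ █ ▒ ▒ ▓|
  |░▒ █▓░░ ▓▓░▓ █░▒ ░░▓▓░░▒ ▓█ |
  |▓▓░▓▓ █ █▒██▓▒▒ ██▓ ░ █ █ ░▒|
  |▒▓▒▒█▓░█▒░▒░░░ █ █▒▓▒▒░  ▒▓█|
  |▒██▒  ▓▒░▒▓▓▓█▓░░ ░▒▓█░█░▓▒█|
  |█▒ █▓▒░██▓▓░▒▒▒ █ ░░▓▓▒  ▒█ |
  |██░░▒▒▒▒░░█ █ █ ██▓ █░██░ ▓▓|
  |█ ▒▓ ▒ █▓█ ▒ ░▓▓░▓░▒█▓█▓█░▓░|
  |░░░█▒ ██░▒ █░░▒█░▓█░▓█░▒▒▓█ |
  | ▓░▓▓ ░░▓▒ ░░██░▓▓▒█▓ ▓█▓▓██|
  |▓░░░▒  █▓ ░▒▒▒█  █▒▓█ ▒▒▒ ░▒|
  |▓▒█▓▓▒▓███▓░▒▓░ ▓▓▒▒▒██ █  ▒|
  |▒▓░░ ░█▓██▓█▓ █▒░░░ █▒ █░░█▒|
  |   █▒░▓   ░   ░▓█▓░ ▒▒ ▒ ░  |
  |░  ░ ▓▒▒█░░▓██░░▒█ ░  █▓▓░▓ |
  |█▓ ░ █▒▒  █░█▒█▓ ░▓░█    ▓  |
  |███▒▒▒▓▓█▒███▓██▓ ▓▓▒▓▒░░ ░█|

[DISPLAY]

▒▒█ ░ ▓  ░▓░▓ ▒▓█▒ ▒ █▓▒▒▒░█  
░░▓  ░█░ ▒▒░▓░█▒█▓▓█ █ ▒ ▒ ▓  
░▒ █▓░░ ▓▓░▓ █░▒ ░░▓▓░░▒ ▓█   
▓▓░▓▓ █ █▒██▓▒▒ ██▓ ░ █ █ ░▒  
▒▓▒▒█▓░█▒░▒░░░ █ █▒▓▒▒░  ▒▓█  
▒██▒  ▓▒░▒▓▓▓█▓░░ ░▒▓█░█░▓▒█  
█▒ █▓▒░██▓▓░▒▒▒ █ ░░▓▓▒  ▒█   
██░░▒▒▒▒░░█ █ █ ██▓ █░██░ ▓▓  
█ ▒▓ ▒ █▓█ ▒ ░▓▓░▓░▒█▓█▓█░▓░  
░░░█▒ ██░▒ █░░▒█░▓█░▓█░▒▒▓█   
 ▓░▓▓ ░░▓▒ ░░██░▓▓▒█▓ ▓█▓▓██  
▓░░░▒  █▓ ░▒▒▒█  █▒▓█ ▒▒▒ ░▒  
▓▒█▓▓▒▓███▓░▒▓░ ▓▓▒▒▒██ █  ▒  
▒▓░░ ░█▓██▓█▓ █▒░░░ █▒ █░░█▒  
   █▒░▓   ░   ░▓█▓░ ▒▒ ▒ ░    
░  ░ ▓▒▒█░░▓██░░▒█ ░  █▓▓░▓   
█▓ ░ █▒▒  █░█▒█▓ ░▓░█    ▓    
███▒▒▒▓▓█▒███▓██▓ ▓▓▒▓▒░░ ░█  
                              


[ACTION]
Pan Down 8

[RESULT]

█ ▒▓ ▒ █▓█ ▒ ░▓▓░▓░▒█▓█▓█░▓░  
░░░█▒ ██░▒ █░░▒█░▓█░▓█░▒▒▓█   
 ▓░▓▓ ░░▓▒ ░░██░▓▓▒█▓ ▓█▓▓██  
▓░░░▒  █▓ ░▒▒▒█  █▒▓█ ▒▒▒ ░▒  
▓▒█▓▓▒▓███▓░▒▓░ ▓▓▒▒▒██ █  ▒  
▒▓░░ ░█▓██▓█▓ █▒░░░ █▒ █░░█▒  
   █▒░▓   ░   ░▓█▓░ ▒▒ ▒ ░    
░  ░ ▓▒▒█░░▓██░░▒█ ░  █▓▓░▓   
█▓ ░ █▒▒  █░█▒█▓ ░▓░█    ▓    
███▒▒▒▓▓█▒███▓██▓ ▓▓▒▓▒░░ ░█  
                              
                              
                              
                              
                              
                              
                              
                              
                              


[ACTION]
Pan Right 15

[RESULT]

▓░▓░▒█▓█▓█░▓░                 
█░▓█░▓█░▒▒▓█                  
░▓▓▒█▓ ▓█▓▓██                 
  █▒▓█ ▒▒▒ ░▒                 
 ▓▓▒▒▒██ █  ▒                 
▒░░░ █▒ █░░█▒                 
▓█▓░ ▒▒ ▒ ░                   
░▒█ ░  █▓▓░▓                  
▓ ░▓░█    ▓                   
█▓ ▓▓▒▓▒░░ ░█                 
                              
                              
                              
                              
                              
                              
                              
                              
                              


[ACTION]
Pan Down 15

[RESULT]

                              
                              
                              
                              
                              
                              
                              
                              
                              
                              
                              
                              
                              
                              
                              
                              
                              
                              
                              


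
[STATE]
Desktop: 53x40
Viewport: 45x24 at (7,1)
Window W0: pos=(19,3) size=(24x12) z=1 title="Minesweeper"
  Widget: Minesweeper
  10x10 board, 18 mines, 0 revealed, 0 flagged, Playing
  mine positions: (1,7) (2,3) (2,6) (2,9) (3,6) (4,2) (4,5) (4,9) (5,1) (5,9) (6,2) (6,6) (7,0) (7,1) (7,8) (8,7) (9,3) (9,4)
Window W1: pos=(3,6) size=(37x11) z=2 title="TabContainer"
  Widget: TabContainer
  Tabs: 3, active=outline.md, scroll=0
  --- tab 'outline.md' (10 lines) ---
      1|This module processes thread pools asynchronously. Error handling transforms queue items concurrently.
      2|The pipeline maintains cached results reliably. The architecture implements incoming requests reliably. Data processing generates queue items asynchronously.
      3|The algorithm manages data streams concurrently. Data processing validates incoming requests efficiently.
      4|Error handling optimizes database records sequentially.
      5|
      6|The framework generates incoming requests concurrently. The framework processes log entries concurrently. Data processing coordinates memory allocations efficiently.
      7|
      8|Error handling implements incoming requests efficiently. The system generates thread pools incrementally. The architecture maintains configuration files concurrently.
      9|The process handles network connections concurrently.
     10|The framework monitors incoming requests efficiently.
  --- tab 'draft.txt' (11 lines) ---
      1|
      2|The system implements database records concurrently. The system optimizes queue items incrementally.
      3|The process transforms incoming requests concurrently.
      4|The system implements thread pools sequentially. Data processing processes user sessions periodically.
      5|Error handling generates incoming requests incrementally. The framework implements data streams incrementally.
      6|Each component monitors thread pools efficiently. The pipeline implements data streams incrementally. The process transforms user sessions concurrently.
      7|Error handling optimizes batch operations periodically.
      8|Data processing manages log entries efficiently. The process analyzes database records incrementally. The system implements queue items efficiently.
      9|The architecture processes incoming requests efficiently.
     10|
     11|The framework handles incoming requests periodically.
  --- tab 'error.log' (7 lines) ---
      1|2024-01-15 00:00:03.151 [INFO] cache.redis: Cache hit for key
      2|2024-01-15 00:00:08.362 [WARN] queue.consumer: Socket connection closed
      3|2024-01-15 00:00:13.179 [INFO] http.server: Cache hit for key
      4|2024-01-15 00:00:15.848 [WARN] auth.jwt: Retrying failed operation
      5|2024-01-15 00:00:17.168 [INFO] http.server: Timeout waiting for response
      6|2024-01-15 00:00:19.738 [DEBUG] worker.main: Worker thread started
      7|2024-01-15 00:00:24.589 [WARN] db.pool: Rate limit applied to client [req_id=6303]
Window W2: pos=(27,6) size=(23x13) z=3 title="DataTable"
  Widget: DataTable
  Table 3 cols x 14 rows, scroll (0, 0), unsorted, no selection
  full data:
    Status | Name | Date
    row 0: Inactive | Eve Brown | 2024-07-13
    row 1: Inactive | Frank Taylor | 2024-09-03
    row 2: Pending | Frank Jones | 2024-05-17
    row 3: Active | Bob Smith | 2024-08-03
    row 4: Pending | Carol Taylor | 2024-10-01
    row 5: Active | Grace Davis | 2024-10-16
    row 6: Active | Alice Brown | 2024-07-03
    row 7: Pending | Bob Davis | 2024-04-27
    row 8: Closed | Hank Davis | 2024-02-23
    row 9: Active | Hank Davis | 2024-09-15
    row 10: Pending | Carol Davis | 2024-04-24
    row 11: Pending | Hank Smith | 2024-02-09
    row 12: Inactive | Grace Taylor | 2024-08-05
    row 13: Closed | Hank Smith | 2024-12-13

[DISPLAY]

                                             
                                             
            ┏━━━━━━━━━━━━━━━━━━━━━━┓         
            ┃ Minesweeper          ┃         
            ┠──────────────────────┨         
━━━━━━━━━━━━━━━━━━━━┏━━━━━━━━━━━━━━━━━━━━━┓  
bContainer          ┃ DataTable           ┃  
────────────────────┠─────────────────────┨  
tline.md]│ draft.txt┃Status  │Name        ┃  
────────────────────┃────────┼────────────┃  
s module processes t┃Inactive│Eve Brown   ┃  
 pipeline maintains ┃Inactive│Frank Taylor┃  
 algorithm manages d┃Pending │Frank Jones ┃  
or handling optimize┃Active  │Bob Smith   ┃  
                    ┃Pending │Carol Taylor┃  
━━━━━━━━━━━━━━━━━━━━┃Active  │Grace Davis ┃  
                    ┃Active  │Alice Brown ┃  
                    ┗━━━━━━━━━━━━━━━━━━━━━┛  
                                             
                                             
                                             
                                             
                                             
                                             


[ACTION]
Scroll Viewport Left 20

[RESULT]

                                             
                                             
                   ┏━━━━━━━━━━━━━━━━━━━━━━┓  
                   ┃ Minesweeper          ┃  
                   ┠──────────────────────┨  
   ┏━━━━━━━━━━━━━━━━━━━━━━━┏━━━━━━━━━━━━━━━━━
   ┃ TabContainer          ┃ DataTable       
   ┠───────────────────────┠─────────────────
   ┃[outline.md]│ draft.txt┃Status  │Name    
   ┃───────────────────────┃────────┼────────
   ┃This module processes t┃Inactive│Eve Brow
   ┃The pipeline maintains ┃Inactive│Frank Ta
   ┃The algorithm manages d┃Pending │Frank Jo
   ┃Error handling optimize┃Active  │Bob Smit
   ┃                       ┃Pending │Carol Ta
   ┗━━━━━━━━━━━━━━━━━━━━━━━┃Active  │Grace Da
                           ┃Active  │Alice Br
                           ┗━━━━━━━━━━━━━━━━━
                                             
                                             
                                             
                                             
                                             
                                             


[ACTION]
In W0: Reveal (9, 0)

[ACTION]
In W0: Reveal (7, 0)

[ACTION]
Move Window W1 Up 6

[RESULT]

   ┃ TabContainer                      ┃     
   ┠───────────────────────────────────┨     
   ┃[outline.md]│ draft.txt │ error.log┃━━┓  
   ┃───────────────────────────────────┃  ┃  
   ┃This module processes thread pools ┃──┨  
   ┃The pipeline maintains ┏━━━━━━━━━━━━━━━━━
   ┃The algorithm manages d┃ DataTable       
   ┃Error handling optimize┠─────────────────
   ┃                       ┃Status  │Name    
   ┗━━━━━━━━━━━━━━━━━━━━━━━┃────────┼────────
                   ┃■✹■■■■■┃Inactive│Eve Brow
                   ┃■■✹■■■✹┃Inactive│Frank Ta
                   ┃✹✹■■■■■┃Pending │Frank Jo
                   ┗━━━━━━━┃Active  │Bob Smit
                           ┃Pending │Carol Ta
                           ┃Active  │Grace Da
                           ┃Active  │Alice Br
                           ┗━━━━━━━━━━━━━━━━━
                                             
                                             
                                             
                                             
                                             
                                             


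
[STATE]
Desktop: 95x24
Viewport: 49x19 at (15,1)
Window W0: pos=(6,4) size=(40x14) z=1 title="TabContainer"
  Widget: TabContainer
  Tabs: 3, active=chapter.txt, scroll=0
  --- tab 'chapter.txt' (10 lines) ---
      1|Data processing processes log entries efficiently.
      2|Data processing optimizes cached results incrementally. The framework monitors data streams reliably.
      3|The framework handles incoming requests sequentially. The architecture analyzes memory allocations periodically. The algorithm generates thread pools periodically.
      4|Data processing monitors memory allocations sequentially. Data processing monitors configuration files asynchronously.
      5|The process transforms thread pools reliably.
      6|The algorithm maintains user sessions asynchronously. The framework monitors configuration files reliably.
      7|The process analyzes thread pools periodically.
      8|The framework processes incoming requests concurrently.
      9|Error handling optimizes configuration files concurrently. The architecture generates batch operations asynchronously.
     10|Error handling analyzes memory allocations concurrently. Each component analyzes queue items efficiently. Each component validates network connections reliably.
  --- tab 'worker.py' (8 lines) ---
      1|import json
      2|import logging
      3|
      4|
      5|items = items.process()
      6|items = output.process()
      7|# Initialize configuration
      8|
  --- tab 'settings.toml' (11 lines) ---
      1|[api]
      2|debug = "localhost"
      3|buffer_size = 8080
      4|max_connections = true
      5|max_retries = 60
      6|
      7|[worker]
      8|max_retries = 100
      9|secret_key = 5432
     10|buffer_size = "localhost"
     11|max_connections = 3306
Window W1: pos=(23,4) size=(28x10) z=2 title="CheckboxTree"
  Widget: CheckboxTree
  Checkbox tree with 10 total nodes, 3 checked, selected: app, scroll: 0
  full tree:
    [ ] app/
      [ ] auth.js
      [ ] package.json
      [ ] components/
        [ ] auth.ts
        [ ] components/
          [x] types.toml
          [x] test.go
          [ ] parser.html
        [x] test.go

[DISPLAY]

                                                 
                                                 
                                                 
━━━━━━━━┏━━━━━━━━━━━━━━━━━━━━━━━━━━┓             
ainer   ┃ CheckboxTree             ┃             
────────┠──────────────────────────┨             
.txt]│ w┃>[-] app/                 ┃             
────────┃   [ ] auth.js            ┃             
cessing ┃   [ ] package.json       ┃             
cessing ┃   [-] components/        ┃             
ework ha┃     [ ] auth.ts          ┃             
cessing ┃     [-] components/      ┃             
ess tran┗━━━━━━━━━━━━━━━━━━━━━━━━━━┛             
rithm maintains user sessions ┃                  
ess analyzes thread pools peri┃                  
ework processes incoming reque┃                  
━━━━━━━━━━━━━━━━━━━━━━━━━━━━━━┛                  
                                                 
                                                 


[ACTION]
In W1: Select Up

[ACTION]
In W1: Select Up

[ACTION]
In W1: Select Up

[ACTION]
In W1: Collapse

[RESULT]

                                                 
                                                 
                                                 
━━━━━━━━┏━━━━━━━━━━━━━━━━━━━━━━━━━━┓             
ainer   ┃ CheckboxTree             ┃             
────────┠──────────────────────────┨             
.txt]│ w┃>[-] app/                 ┃             
────────┃                          ┃             
cessing ┃                          ┃             
cessing ┃                          ┃             
ework ha┃                          ┃             
cessing ┃                          ┃             
ess tran┗━━━━━━━━━━━━━━━━━━━━━━━━━━┛             
rithm maintains user sessions ┃                  
ess analyzes thread pools peri┃                  
ework processes incoming reque┃                  
━━━━━━━━━━━━━━━━━━━━━━━━━━━━━━┛                  
                                                 
                                                 


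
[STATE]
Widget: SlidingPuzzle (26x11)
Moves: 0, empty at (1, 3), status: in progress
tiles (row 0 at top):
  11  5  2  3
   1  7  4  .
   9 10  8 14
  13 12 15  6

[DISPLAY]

┌────┬────┬────┬────┐     
│ 11 │  5 │  2 │  3 │     
├────┼────┼────┼────┤     
│  1 │  7 │  4 │    │     
├────┼────┼────┼────┤     
│  9 │ 10 │  8 │ 14 │     
├────┼────┼────┼────┤     
│ 13 │ 12 │ 15 │  6 │     
└────┴────┴────┴────┘     
Moves: 0                  
                          


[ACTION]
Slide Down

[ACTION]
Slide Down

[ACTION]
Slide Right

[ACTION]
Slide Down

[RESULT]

┌────┬────┬────┬────┐     
│ 11 │  5 │    │  2 │     
├────┼────┼────┼────┤     
│  1 │  7 │  4 │  3 │     
├────┼────┼────┼────┤     
│  9 │ 10 │  8 │ 14 │     
├────┼────┼────┼────┤     
│ 13 │ 12 │ 15 │  6 │     
└────┴────┴────┴────┘     
Moves: 2                  
                          
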